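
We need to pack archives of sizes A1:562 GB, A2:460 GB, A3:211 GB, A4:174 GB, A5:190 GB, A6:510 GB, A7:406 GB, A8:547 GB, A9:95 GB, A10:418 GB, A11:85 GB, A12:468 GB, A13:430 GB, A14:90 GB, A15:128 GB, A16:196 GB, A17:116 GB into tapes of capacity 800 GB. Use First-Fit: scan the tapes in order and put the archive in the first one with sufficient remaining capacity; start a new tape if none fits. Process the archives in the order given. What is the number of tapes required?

8 tapes

tape 1: place A1 (562 GB), 238 GB left
tape 2: place A2 (460 GB), 340 GB left
tape 1: place A3 (211 GB), 27 GB left
tape 2: place A4 (174 GB), 166 GB left
tape 3: place A5 (190 GB), 610 GB left
tape 3: place A6 (510 GB), 100 GB left
tape 4: place A7 (406 GB), 394 GB left
tape 5: place A8 (547 GB), 253 GB left
tape 2: place A9 (95 GB), 71 GB left
tape 6: place A10 (418 GB), 382 GB left
tape 3: place A11 (85 GB), 15 GB left
tape 7: place A12 (468 GB), 332 GB left
tape 8: place A13 (430 GB), 370 GB left
tape 4: place A14 (90 GB), 304 GB left
tape 4: place A15 (128 GB), 176 GB left
tape 5: place A16 (196 GB), 57 GB left
tape 4: place A17 (116 GB), 60 GB left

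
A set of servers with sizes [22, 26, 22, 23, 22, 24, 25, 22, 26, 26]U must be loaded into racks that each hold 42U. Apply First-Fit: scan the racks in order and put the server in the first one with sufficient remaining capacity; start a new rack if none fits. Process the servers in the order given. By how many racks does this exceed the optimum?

First-Fit: [22] [26] [22] [23] [22] [24] [25] [22] [26] [26] → 10 racks.
10 servers exceed 21U (half the capacity), and no two of those can share a rack, so at least 10 racks are needed.
So 10 is already optimal.

0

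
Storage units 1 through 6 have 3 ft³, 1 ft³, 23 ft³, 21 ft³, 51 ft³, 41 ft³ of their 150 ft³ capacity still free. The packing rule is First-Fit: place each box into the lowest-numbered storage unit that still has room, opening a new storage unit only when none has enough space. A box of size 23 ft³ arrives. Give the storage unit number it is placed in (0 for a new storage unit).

3

Storage units with room: storage unit 3 (23 ft³), storage unit 5 (51 ft³), storage unit 6 (41 ft³).
The first with room is storage unit 3.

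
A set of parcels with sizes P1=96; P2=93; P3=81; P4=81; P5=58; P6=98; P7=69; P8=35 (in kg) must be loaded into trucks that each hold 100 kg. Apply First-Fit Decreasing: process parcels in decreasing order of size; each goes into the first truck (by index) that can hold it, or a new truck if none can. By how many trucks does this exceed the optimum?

First-Fit Decreasing: [98] [96] [93] [81] [81] [69] [58,35] → 7 trucks.
Total size 611 kg; any packing needs at least ⌈611/100⌉ = 7 trucks.
So 7 is already optimal.

0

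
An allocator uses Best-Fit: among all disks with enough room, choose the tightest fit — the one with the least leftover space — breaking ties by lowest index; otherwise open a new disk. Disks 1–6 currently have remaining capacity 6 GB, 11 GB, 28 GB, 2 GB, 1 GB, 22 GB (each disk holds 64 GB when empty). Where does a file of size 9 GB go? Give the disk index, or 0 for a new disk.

2

Disks with room: disk 2 (11 GB), disk 3 (28 GB), disk 6 (22 GB).
Tightest fit is disk 2 with 11 GB free.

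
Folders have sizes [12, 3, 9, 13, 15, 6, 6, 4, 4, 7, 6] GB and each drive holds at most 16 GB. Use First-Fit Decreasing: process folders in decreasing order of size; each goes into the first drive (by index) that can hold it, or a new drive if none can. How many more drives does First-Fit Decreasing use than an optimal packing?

0

First-Fit Decreasing: [15] [13,3] [12,4] [9,7] [6,6,4] [6] → 6 drives.
Total size 85 GB; any packing needs at least ⌈85/16⌉ = 6 drives.
So 6 is already optimal.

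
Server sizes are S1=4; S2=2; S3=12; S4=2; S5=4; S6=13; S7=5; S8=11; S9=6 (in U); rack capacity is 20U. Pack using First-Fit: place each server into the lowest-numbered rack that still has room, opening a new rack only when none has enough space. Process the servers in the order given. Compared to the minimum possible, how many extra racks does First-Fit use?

First-Fit: [4,2,12,2] [4,13] [5,11] [6] → 4 racks.
Total size 59U; any packing needs at least ⌈59/20⌉ = 3 racks.
An optimal packing achieves that bound: [13,6] [12,4,4] [11,5,2,2] → 3 racks.
Excess: 4 − 3 = 1.

1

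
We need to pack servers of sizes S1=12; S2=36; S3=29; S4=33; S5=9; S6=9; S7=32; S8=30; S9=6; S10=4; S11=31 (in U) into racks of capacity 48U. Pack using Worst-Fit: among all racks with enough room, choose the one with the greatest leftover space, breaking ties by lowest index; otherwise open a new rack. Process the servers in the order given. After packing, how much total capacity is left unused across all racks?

57

rack 1: place S1 (12U), 36U left
rack 1: place S2 (36U), 0U left
rack 2: place S3 (29U), 19U left
rack 3: place S4 (33U), 15U left
rack 2: place S5 (9U), 10U left
rack 3: place S6 (9U), 6U left
rack 4: place S7 (32U), 16U left
rack 5: place S8 (30U), 18U left
rack 5: place S9 (6U), 12U left
rack 4: place S10 (4U), 12U left
rack 6: place S11 (31U), 17U left
6 racks × 48U = 288U; used 231U; unused 57U.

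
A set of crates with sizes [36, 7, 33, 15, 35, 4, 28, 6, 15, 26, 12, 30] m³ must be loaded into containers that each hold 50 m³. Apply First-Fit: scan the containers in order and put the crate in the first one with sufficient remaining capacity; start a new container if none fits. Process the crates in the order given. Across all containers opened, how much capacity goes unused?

Put 36 m³ in container 1; 14 m³ remain.
Put 7 m³ in container 1; 7 m³ remain.
Put 33 m³ in container 2; 17 m³ remain.
Put 15 m³ in container 2; 2 m³ remain.
Put 35 m³ in container 3; 15 m³ remain.
Put 4 m³ in container 1; 3 m³ remain.
Put 28 m³ in container 4; 22 m³ remain.
Put 6 m³ in container 3; 9 m³ remain.
Put 15 m³ in container 4; 7 m³ remain.
Put 26 m³ in container 5; 24 m³ remain.
Put 12 m³ in container 5; 12 m³ remain.
Put 30 m³ in container 6; 20 m³ remain.
6 containers × 50 m³ = 300 m³; used 247 m³; unused 53 m³.

53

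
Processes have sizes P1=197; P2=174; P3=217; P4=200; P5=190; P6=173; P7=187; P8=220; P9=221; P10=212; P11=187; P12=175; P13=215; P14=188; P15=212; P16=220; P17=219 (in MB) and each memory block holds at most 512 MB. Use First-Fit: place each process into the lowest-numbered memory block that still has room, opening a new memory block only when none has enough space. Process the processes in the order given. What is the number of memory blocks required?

P1 (197 MB) → memory block 1 (remaining 315 MB)
P2 (174 MB) → memory block 1 (remaining 141 MB)
P3 (217 MB) → memory block 2 (remaining 295 MB)
P4 (200 MB) → memory block 2 (remaining 95 MB)
P5 (190 MB) → memory block 3 (remaining 322 MB)
P6 (173 MB) → memory block 3 (remaining 149 MB)
P7 (187 MB) → memory block 4 (remaining 325 MB)
P8 (220 MB) → memory block 4 (remaining 105 MB)
P9 (221 MB) → memory block 5 (remaining 291 MB)
P10 (212 MB) → memory block 5 (remaining 79 MB)
P11 (187 MB) → memory block 6 (remaining 325 MB)
P12 (175 MB) → memory block 6 (remaining 150 MB)
P13 (215 MB) → memory block 7 (remaining 297 MB)
P14 (188 MB) → memory block 7 (remaining 109 MB)
P15 (212 MB) → memory block 8 (remaining 300 MB)
P16 (220 MB) → memory block 8 (remaining 80 MB)
P17 (219 MB) → memory block 9 (remaining 293 MB)
Final memory blocks: [197,174] [217,200] [190,173] [187,220] [221,212] [187,175] [215,188] [212,220] [219].

9 memory blocks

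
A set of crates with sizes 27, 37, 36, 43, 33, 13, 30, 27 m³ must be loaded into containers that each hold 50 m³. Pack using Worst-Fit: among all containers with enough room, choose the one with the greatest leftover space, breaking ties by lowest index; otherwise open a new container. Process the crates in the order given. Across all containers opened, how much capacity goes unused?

27 m³ → container 1 (remaining 23 m³)
37 m³ → container 2 (remaining 13 m³)
36 m³ → container 3 (remaining 14 m³)
43 m³ → container 4 (remaining 7 m³)
33 m³ → container 5 (remaining 17 m³)
13 m³ → container 1 (remaining 10 m³)
30 m³ → container 6 (remaining 20 m³)
27 m³ → container 7 (remaining 23 m³)
7 containers × 50 m³ = 350 m³; used 246 m³; unused 104 m³.

104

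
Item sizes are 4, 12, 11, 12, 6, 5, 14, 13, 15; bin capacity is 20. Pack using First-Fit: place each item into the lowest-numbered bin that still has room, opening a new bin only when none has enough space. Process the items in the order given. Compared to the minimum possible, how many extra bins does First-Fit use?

First-Fit: [4,12] [11,6] [12,5] [14] [13] [15] → 6 bins.
6 items exceed 10 (half the capacity), and no two of those can share a bin, so at least 6 bins are needed.
So 6 is already optimal.

0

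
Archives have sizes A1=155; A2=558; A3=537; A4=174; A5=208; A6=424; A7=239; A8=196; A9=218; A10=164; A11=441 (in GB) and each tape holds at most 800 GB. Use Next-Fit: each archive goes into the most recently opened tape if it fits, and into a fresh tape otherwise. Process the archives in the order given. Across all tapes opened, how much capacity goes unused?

tape 1: place A1 (155 GB), 645 GB left
tape 1: place A2 (558 GB), 87 GB left
tape 2: place A3 (537 GB), 263 GB left
tape 2: place A4 (174 GB), 89 GB left
tape 3: place A5 (208 GB), 592 GB left
tape 3: place A6 (424 GB), 168 GB left
tape 4: place A7 (239 GB), 561 GB left
tape 4: place A8 (196 GB), 365 GB left
tape 4: place A9 (218 GB), 147 GB left
tape 5: place A10 (164 GB), 636 GB left
tape 5: place A11 (441 GB), 195 GB left
5 tapes × 800 GB = 4000 GB; used 3314 GB; unused 686 GB.

686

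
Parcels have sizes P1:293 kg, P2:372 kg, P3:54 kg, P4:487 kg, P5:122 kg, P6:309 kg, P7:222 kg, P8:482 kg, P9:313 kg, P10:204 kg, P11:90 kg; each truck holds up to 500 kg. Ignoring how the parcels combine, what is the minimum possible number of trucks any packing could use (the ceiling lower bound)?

Total size = 293 + 372 + 54 + 487 + 122 + 309 + 222 + 482 + 313 + 204 + 90 = 2948 kg.
⌈2948 / 500⌉ = 6.

6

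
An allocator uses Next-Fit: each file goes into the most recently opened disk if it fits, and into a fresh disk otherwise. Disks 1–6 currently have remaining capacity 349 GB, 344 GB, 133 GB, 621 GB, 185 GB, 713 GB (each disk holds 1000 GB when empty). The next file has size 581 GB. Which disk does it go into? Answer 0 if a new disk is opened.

6

Next-Fit only looks at disk 6, which has 713 GB free.
581 GB fits there.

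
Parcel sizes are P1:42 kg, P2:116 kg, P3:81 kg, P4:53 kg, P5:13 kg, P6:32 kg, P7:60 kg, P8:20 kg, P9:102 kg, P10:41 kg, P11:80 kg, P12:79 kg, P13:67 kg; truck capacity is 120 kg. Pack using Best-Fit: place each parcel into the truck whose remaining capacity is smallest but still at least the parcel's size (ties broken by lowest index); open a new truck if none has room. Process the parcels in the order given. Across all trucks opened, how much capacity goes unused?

truck 1: place P1 (42 kg), 78 kg left
truck 2: place P2 (116 kg), 4 kg left
truck 3: place P3 (81 kg), 39 kg left
truck 1: place P4 (53 kg), 25 kg left
truck 1: place P5 (13 kg), 12 kg left
truck 3: place P6 (32 kg), 7 kg left
truck 4: place P7 (60 kg), 60 kg left
truck 4: place P8 (20 kg), 40 kg left
truck 5: place P9 (102 kg), 18 kg left
truck 6: place P10 (41 kg), 79 kg left
truck 7: place P11 (80 kg), 40 kg left
truck 6: place P12 (79 kg), 0 kg left
truck 8: place P13 (67 kg), 53 kg left
8 trucks × 120 kg = 960 kg; used 786 kg; unused 174 kg.

174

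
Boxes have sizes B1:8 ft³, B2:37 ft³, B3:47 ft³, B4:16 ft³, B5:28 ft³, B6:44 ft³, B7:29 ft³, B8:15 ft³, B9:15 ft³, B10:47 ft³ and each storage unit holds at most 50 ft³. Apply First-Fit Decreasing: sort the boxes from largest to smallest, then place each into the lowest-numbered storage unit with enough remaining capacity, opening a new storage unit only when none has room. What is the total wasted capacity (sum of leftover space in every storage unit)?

64

Sorted descending: 47, 47, 44, 37, 29, 28, 16, 15, 15, 8.
Put 47 ft³ in storage unit 1; 3 ft³ remain.
Put 47 ft³ in storage unit 2; 3 ft³ remain.
Put 44 ft³ in storage unit 3; 6 ft³ remain.
Put 37 ft³ in storage unit 4; 13 ft³ remain.
Put 29 ft³ in storage unit 5; 21 ft³ remain.
Put 28 ft³ in storage unit 6; 22 ft³ remain.
Put 16 ft³ in storage unit 5; 5 ft³ remain.
Put 15 ft³ in storage unit 6; 7 ft³ remain.
Put 15 ft³ in storage unit 7; 35 ft³ remain.
Put 8 ft³ in storage unit 4; 5 ft³ remain.
7 storage units × 50 ft³ = 350 ft³; used 286 ft³; unused 64 ft³.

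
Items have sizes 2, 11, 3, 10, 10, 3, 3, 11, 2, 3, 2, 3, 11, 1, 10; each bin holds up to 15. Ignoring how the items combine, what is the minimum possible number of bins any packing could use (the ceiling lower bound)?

Total size = 2 + 11 + 3 + 10 + 10 + 3 + 3 + 11 + 2 + 3 + 2 + 3 + 11 + 1 + 10 = 85.
⌈85 / 15⌉ = 6.

6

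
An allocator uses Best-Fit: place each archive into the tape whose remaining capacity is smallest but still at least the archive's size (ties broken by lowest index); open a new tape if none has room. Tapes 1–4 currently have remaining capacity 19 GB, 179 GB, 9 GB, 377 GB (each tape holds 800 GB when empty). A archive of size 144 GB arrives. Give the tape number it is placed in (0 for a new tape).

Tapes with room: tape 2 (179 GB), tape 4 (377 GB).
Tightest fit is tape 2 with 179 GB free.

2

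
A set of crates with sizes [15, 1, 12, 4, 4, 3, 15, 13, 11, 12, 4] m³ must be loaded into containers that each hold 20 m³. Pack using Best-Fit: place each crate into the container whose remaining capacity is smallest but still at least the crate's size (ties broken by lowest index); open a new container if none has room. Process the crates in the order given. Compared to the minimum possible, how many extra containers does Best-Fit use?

Best-Fit: [15,1,4] [12,4,3] [15,4] [13] [11] [12] → 6 containers.
6 crates exceed 10 m³ (half the capacity), and no two of those can share a container, so at least 6 containers are needed.
So 6 is already optimal.

0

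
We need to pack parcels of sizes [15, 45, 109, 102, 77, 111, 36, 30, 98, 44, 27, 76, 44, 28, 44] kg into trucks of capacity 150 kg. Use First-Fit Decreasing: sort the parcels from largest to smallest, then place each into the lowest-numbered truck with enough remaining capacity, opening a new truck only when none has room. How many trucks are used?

Sorted descending: 111, 109, 102, 98, 77, 76, 45, 44, 44, 44, 36, 30, 28, 27, 15.
111 kg → truck 1 (remaining 39 kg)
109 kg → truck 2 (remaining 41 kg)
102 kg → truck 3 (remaining 48 kg)
98 kg → truck 4 (remaining 52 kg)
77 kg → truck 5 (remaining 73 kg)
76 kg → truck 6 (remaining 74 kg)
45 kg → truck 3 (remaining 3 kg)
44 kg → truck 4 (remaining 8 kg)
44 kg → truck 5 (remaining 29 kg)
44 kg → truck 6 (remaining 30 kg)
36 kg → truck 1 (remaining 3 kg)
30 kg → truck 2 (remaining 11 kg)
28 kg → truck 5 (remaining 1 kg)
27 kg → truck 6 (remaining 3 kg)
15 kg → truck 7 (remaining 135 kg)

7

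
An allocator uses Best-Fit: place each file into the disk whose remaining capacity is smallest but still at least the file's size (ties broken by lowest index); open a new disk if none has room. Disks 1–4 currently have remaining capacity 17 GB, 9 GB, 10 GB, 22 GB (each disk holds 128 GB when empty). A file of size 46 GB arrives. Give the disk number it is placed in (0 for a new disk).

0

No disk has ≥ 46 GB free, so a new disk is opened.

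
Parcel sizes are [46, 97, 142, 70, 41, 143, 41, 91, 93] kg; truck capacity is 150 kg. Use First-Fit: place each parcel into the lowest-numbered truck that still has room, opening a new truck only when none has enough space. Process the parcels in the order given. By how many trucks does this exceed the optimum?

0

First-Fit: [46,97] [142] [70,41] [143] [41,91] [93] → 6 trucks.
Total size 764 kg; any packing needs at least ⌈764/150⌉ = 6 trucks.
So 6 is already optimal.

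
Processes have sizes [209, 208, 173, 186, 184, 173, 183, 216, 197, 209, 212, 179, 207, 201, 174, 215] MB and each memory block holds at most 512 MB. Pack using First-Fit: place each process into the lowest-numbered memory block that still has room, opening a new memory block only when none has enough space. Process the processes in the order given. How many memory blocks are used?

memory block 1: place 209 MB, 303 MB left
memory block 1: place 208 MB, 95 MB left
memory block 2: place 173 MB, 339 MB left
memory block 2: place 186 MB, 153 MB left
memory block 3: place 184 MB, 328 MB left
memory block 3: place 173 MB, 155 MB left
memory block 4: place 183 MB, 329 MB left
memory block 4: place 216 MB, 113 MB left
memory block 5: place 197 MB, 315 MB left
memory block 5: place 209 MB, 106 MB left
memory block 6: place 212 MB, 300 MB left
memory block 6: place 179 MB, 121 MB left
memory block 7: place 207 MB, 305 MB left
memory block 7: place 201 MB, 104 MB left
memory block 8: place 174 MB, 338 MB left
memory block 8: place 215 MB, 123 MB left

8 memory blocks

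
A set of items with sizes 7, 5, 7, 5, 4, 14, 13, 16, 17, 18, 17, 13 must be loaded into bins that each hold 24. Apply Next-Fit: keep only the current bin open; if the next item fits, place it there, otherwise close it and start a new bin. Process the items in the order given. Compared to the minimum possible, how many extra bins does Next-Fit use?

Next-Fit: [7,5,7,5] [4,14] [13] [16] [17] [18] [17] [13] → 8 bins.
7 items exceed 12 (half the capacity), and no two of those can share a bin, so at least 7 bins are needed.
An optimal packing achieves that bound: [18,5] [17,7] [17,7] [16,5] [14,4] [13] [13] → 7 bins.
Excess: 8 − 7 = 1.

1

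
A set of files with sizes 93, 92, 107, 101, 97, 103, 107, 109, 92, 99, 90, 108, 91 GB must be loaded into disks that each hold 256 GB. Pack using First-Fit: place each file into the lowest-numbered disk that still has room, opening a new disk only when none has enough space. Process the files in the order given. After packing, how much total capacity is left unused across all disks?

503

Put 93 GB in disk 1; 163 GB remain.
Put 92 GB in disk 1; 71 GB remain.
Put 107 GB in disk 2; 149 GB remain.
Put 101 GB in disk 2; 48 GB remain.
Put 97 GB in disk 3; 159 GB remain.
Put 103 GB in disk 3; 56 GB remain.
Put 107 GB in disk 4; 149 GB remain.
Put 109 GB in disk 4; 40 GB remain.
Put 92 GB in disk 5; 164 GB remain.
Put 99 GB in disk 5; 65 GB remain.
Put 90 GB in disk 6; 166 GB remain.
Put 108 GB in disk 6; 58 GB remain.
Put 91 GB in disk 7; 165 GB remain.
7 disks × 256 GB = 1792 GB; used 1289 GB; unused 503 GB.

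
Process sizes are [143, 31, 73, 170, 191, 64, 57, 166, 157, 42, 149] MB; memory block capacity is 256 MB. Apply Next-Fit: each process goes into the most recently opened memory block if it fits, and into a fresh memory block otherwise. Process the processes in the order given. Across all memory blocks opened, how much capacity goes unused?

293

memory block 1: place 143 MB, 113 MB left
memory block 1: place 31 MB, 82 MB left
memory block 1: place 73 MB, 9 MB left
memory block 2: place 170 MB, 86 MB left
memory block 3: place 191 MB, 65 MB left
memory block 3: place 64 MB, 1 MB left
memory block 4: place 57 MB, 199 MB left
memory block 4: place 166 MB, 33 MB left
memory block 5: place 157 MB, 99 MB left
memory block 5: place 42 MB, 57 MB left
memory block 6: place 149 MB, 107 MB left
6 memory blocks × 256 MB = 1536 MB; used 1243 MB; unused 293 MB.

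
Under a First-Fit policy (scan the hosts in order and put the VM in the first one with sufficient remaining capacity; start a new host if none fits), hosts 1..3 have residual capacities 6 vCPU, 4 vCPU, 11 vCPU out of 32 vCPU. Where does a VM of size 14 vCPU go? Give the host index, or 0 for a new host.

No host has ≥ 14 vCPU free, so a new host is opened.

0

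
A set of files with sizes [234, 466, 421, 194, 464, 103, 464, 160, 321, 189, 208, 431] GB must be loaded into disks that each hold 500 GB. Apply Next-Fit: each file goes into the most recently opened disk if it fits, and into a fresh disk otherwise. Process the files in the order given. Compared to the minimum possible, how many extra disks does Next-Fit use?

2

Next-Fit: [234] [466] [421] [194] [464] [103] [464] [160,321] [189,208] [431] → 10 disks.
Total size 3655 GB; any packing needs at least ⌈3655/500⌉ = 8 disks.
An optimal packing achieves that bound: [466] [464] [464] [431] [421] [321,160] [234,208] [194,189,103] → 8 disks.
Excess: 10 − 8 = 2.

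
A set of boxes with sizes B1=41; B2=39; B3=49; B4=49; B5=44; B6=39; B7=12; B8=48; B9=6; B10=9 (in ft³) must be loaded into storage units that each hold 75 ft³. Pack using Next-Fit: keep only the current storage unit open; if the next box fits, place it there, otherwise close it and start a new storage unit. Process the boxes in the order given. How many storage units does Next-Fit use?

B1 (41 ft³) → storage unit 1 (remaining 34 ft³)
B2 (39 ft³) → storage unit 2 (remaining 36 ft³)
B3 (49 ft³) → storage unit 3 (remaining 26 ft³)
B4 (49 ft³) → storage unit 4 (remaining 26 ft³)
B5 (44 ft³) → storage unit 5 (remaining 31 ft³)
B6 (39 ft³) → storage unit 6 (remaining 36 ft³)
B7 (12 ft³) → storage unit 6 (remaining 24 ft³)
B8 (48 ft³) → storage unit 7 (remaining 27 ft³)
B9 (6 ft³) → storage unit 7 (remaining 21 ft³)
B10 (9 ft³) → storage unit 7 (remaining 12 ft³)
Final storage units: [41] [39] [49] [49] [44] [39,12] [48,6,9].

7 storage units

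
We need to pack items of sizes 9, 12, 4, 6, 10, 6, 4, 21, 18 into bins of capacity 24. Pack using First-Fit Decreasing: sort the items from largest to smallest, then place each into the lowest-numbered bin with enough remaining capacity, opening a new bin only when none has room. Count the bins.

Sorted descending: 21, 18, 12, 10, 9, 6, 6, 4, 4.
21 → bin 1 (remaining 3)
18 → bin 2 (remaining 6)
12 → bin 3 (remaining 12)
10 → bin 3 (remaining 2)
9 → bin 4 (remaining 15)
6 → bin 2 (remaining 0)
6 → bin 4 (remaining 9)
4 → bin 4 (remaining 5)
4 → bin 4 (remaining 1)

4 bins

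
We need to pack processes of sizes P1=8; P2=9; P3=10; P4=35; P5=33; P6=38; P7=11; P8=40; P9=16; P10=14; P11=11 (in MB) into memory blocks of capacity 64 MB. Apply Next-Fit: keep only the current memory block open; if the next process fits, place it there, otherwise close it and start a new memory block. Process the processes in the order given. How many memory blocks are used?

memory block 1: place P1 (8 MB), 56 MB left
memory block 1: place P2 (9 MB), 47 MB left
memory block 1: place P3 (10 MB), 37 MB left
memory block 1: place P4 (35 MB), 2 MB left
memory block 2: place P5 (33 MB), 31 MB left
memory block 3: place P6 (38 MB), 26 MB left
memory block 3: place P7 (11 MB), 15 MB left
memory block 4: place P8 (40 MB), 24 MB left
memory block 4: place P9 (16 MB), 8 MB left
memory block 5: place P10 (14 MB), 50 MB left
memory block 5: place P11 (11 MB), 39 MB left
Final memory blocks: [8,9,10,35] [33] [38,11] [40,16] [14,11].

5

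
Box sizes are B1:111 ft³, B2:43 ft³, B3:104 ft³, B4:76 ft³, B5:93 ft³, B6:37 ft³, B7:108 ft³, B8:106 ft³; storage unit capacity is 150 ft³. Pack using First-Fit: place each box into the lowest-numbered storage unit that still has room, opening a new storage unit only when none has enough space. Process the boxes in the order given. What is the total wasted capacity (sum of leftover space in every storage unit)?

222

Put B1 (111 ft³) in storage unit 1; 39 ft³ remain.
Put B2 (43 ft³) in storage unit 2; 107 ft³ remain.
Put B3 (104 ft³) in storage unit 2; 3 ft³ remain.
Put B4 (76 ft³) in storage unit 3; 74 ft³ remain.
Put B5 (93 ft³) in storage unit 4; 57 ft³ remain.
Put B6 (37 ft³) in storage unit 1; 2 ft³ remain.
Put B7 (108 ft³) in storage unit 5; 42 ft³ remain.
Put B8 (106 ft³) in storage unit 6; 44 ft³ remain.
6 storage units × 150 ft³ = 900 ft³; used 678 ft³; unused 222 ft³.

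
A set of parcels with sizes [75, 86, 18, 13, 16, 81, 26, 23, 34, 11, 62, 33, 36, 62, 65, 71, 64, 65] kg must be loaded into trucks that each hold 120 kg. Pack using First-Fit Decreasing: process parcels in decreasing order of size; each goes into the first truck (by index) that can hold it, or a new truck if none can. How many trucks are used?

9 trucks

Sorted descending: 86, 81, 75, 71, 65, 65, 64, 62, 62, 36, 34, 33, 26, 23, 18, 16, 13, 11.
86 kg → truck 1 (remaining 34 kg)
81 kg → truck 2 (remaining 39 kg)
75 kg → truck 3 (remaining 45 kg)
71 kg → truck 4 (remaining 49 kg)
65 kg → truck 5 (remaining 55 kg)
65 kg → truck 6 (remaining 55 kg)
64 kg → truck 7 (remaining 56 kg)
62 kg → truck 8 (remaining 58 kg)
62 kg → truck 9 (remaining 58 kg)
36 kg → truck 2 (remaining 3 kg)
34 kg → truck 1 (remaining 0 kg)
33 kg → truck 3 (remaining 12 kg)
26 kg → truck 4 (remaining 23 kg)
23 kg → truck 4 (remaining 0 kg)
18 kg → truck 5 (remaining 37 kg)
16 kg → truck 5 (remaining 21 kg)
13 kg → truck 5 (remaining 8 kg)
11 kg → truck 3 (remaining 1 kg)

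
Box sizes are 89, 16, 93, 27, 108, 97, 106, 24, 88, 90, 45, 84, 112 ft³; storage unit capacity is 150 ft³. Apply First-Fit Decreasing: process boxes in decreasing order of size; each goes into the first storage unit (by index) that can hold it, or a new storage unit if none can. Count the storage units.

9

Sorted descending: 112, 108, 106, 97, 93, 90, 89, 88, 84, 45, 27, 24, 16.
storage unit 1: place 112 ft³, 38 ft³ left
storage unit 2: place 108 ft³, 42 ft³ left
storage unit 3: place 106 ft³, 44 ft³ left
storage unit 4: place 97 ft³, 53 ft³ left
storage unit 5: place 93 ft³, 57 ft³ left
storage unit 6: place 90 ft³, 60 ft³ left
storage unit 7: place 89 ft³, 61 ft³ left
storage unit 8: place 88 ft³, 62 ft³ left
storage unit 9: place 84 ft³, 66 ft³ left
storage unit 4: place 45 ft³, 8 ft³ left
storage unit 1: place 27 ft³, 11 ft³ left
storage unit 2: place 24 ft³, 18 ft³ left
storage unit 2: place 16 ft³, 2 ft³ left
Final storage units: [112,27] [108,24,16] [106] [97,45] [93] [90] [89] [88] [84].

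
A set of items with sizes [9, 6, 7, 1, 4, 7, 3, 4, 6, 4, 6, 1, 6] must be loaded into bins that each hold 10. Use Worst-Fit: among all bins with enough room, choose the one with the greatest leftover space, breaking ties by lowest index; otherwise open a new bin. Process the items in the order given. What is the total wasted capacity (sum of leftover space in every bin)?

9 → bin 1 (remaining 1)
6 → bin 2 (remaining 4)
7 → bin 3 (remaining 3)
1 → bin 2 (remaining 3)
4 → bin 4 (remaining 6)
7 → bin 5 (remaining 3)
3 → bin 4 (remaining 3)
4 → bin 6 (remaining 6)
6 → bin 6 (remaining 0)
4 → bin 7 (remaining 6)
6 → bin 7 (remaining 0)
1 → bin 2 (remaining 2)
6 → bin 8 (remaining 4)
8 bins × 10 = 80; used 64; unused 16.

16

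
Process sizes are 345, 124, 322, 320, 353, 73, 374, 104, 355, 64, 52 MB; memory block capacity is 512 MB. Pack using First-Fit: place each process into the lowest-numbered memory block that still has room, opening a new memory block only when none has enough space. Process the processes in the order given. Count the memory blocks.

6

memory block 1: place 345 MB, 167 MB left
memory block 1: place 124 MB, 43 MB left
memory block 2: place 322 MB, 190 MB left
memory block 3: place 320 MB, 192 MB left
memory block 4: place 353 MB, 159 MB left
memory block 2: place 73 MB, 117 MB left
memory block 5: place 374 MB, 138 MB left
memory block 2: place 104 MB, 13 MB left
memory block 6: place 355 MB, 157 MB left
memory block 3: place 64 MB, 128 MB left
memory block 3: place 52 MB, 76 MB left
Final memory blocks: [345,124] [322,73,104] [320,64,52] [353] [374] [355].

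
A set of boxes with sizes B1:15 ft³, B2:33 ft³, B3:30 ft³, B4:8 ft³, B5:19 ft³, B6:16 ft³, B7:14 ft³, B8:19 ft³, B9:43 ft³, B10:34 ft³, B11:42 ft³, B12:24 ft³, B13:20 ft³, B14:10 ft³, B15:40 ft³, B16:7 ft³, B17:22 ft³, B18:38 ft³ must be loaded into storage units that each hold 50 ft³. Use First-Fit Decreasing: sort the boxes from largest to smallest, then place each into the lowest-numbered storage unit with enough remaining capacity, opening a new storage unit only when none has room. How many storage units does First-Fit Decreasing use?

10 storage units

Sorted descending: 43, 42, 40, 38, 34, 33, 30, 24, 22, 20, 19, 19, 16, 15, 14, 10, 8, 7.
storage unit 1: place 43 ft³, 7 ft³ left
storage unit 2: place 42 ft³, 8 ft³ left
storage unit 3: place 40 ft³, 10 ft³ left
storage unit 4: place 38 ft³, 12 ft³ left
storage unit 5: place 34 ft³, 16 ft³ left
storage unit 6: place 33 ft³, 17 ft³ left
storage unit 7: place 30 ft³, 20 ft³ left
storage unit 8: place 24 ft³, 26 ft³ left
storage unit 8: place 22 ft³, 4 ft³ left
storage unit 7: place 20 ft³, 0 ft³ left
storage unit 9: place 19 ft³, 31 ft³ left
storage unit 9: place 19 ft³, 12 ft³ left
storage unit 5: place 16 ft³, 0 ft³ left
storage unit 6: place 15 ft³, 2 ft³ left
storage unit 10: place 14 ft³, 36 ft³ left
storage unit 3: place 10 ft³, 0 ft³ left
storage unit 2: place 8 ft³, 0 ft³ left
storage unit 1: place 7 ft³, 0 ft³ left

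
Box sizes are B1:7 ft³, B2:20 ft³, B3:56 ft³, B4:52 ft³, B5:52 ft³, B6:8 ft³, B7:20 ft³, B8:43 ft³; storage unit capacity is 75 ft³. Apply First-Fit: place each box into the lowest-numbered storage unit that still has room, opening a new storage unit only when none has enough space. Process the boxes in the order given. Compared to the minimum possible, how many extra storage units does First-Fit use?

First-Fit: [7,20,8,20] [56] [52] [52] [43] → 5 storage units.
Total size 258 ft³; any packing needs at least ⌈258/75⌉ = 4 storage units.
An optimal packing achieves that bound: [56,8,7] [52,20] [52,20] [43] → 4 storage units.
Excess: 5 − 4 = 1.

1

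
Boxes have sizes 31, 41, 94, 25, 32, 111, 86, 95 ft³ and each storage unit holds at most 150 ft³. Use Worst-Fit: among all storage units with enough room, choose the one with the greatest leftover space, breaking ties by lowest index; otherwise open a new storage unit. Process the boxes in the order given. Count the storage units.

storage unit 1: place 31 ft³, 119 ft³ left
storage unit 1: place 41 ft³, 78 ft³ left
storage unit 2: place 94 ft³, 56 ft³ left
storage unit 1: place 25 ft³, 53 ft³ left
storage unit 2: place 32 ft³, 24 ft³ left
storage unit 3: place 111 ft³, 39 ft³ left
storage unit 4: place 86 ft³, 64 ft³ left
storage unit 5: place 95 ft³, 55 ft³ left

5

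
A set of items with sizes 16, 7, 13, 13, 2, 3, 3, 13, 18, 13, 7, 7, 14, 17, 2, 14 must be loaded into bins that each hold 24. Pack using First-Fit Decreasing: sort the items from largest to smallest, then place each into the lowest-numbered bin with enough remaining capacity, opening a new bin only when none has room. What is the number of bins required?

Sorted descending: 18, 17, 16, 14, 14, 13, 13, 13, 13, 7, 7, 7, 3, 3, 2, 2.
18 → bin 1 (remaining 6)
17 → bin 2 (remaining 7)
16 → bin 3 (remaining 8)
14 → bin 4 (remaining 10)
14 → bin 5 (remaining 10)
13 → bin 6 (remaining 11)
13 → bin 7 (remaining 11)
13 → bin 8 (remaining 11)
13 → bin 9 (remaining 11)
7 → bin 2 (remaining 0)
7 → bin 3 (remaining 1)
7 → bin 4 (remaining 3)
3 → bin 1 (remaining 3)
3 → bin 1 (remaining 0)
2 → bin 4 (remaining 1)
2 → bin 5 (remaining 8)

9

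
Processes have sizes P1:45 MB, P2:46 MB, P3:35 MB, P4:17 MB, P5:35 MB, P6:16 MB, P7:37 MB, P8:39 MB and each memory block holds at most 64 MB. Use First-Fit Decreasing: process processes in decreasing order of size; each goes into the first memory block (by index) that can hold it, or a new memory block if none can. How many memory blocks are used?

6 memory blocks

Sorted descending: 46, 45, 39, 37, 35, 35, 17, 16.
46 MB → memory block 1 (remaining 18 MB)
45 MB → memory block 2 (remaining 19 MB)
39 MB → memory block 3 (remaining 25 MB)
37 MB → memory block 4 (remaining 27 MB)
35 MB → memory block 5 (remaining 29 MB)
35 MB → memory block 6 (remaining 29 MB)
17 MB → memory block 1 (remaining 1 MB)
16 MB → memory block 2 (remaining 3 MB)
Final memory blocks: [46,17] [45,16] [39] [37] [35] [35].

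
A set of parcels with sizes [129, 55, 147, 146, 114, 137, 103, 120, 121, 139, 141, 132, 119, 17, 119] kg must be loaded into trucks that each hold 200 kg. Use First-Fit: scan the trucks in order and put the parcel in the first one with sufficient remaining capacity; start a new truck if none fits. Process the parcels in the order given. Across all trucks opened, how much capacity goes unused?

861

129 kg → truck 1 (remaining 71 kg)
55 kg → truck 1 (remaining 16 kg)
147 kg → truck 2 (remaining 53 kg)
146 kg → truck 3 (remaining 54 kg)
114 kg → truck 4 (remaining 86 kg)
137 kg → truck 5 (remaining 63 kg)
103 kg → truck 6 (remaining 97 kg)
120 kg → truck 7 (remaining 80 kg)
121 kg → truck 8 (remaining 79 kg)
139 kg → truck 9 (remaining 61 kg)
141 kg → truck 10 (remaining 59 kg)
132 kg → truck 11 (remaining 68 kg)
119 kg → truck 12 (remaining 81 kg)
17 kg → truck 2 (remaining 36 kg)
119 kg → truck 13 (remaining 81 kg)
13 trucks × 200 kg = 2600 kg; used 1739 kg; unused 861 kg.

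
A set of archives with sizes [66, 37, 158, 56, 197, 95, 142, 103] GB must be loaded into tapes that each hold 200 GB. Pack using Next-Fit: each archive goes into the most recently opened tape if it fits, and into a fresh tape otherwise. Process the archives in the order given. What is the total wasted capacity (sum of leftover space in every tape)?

Put 66 GB in tape 1; 134 GB remain.
Put 37 GB in tape 1; 97 GB remain.
Put 158 GB in tape 2; 42 GB remain.
Put 56 GB in tape 3; 144 GB remain.
Put 197 GB in tape 4; 3 GB remain.
Put 95 GB in tape 5; 105 GB remain.
Put 142 GB in tape 6; 58 GB remain.
Put 103 GB in tape 7; 97 GB remain.
7 tapes × 200 GB = 1400 GB; used 854 GB; unused 546 GB.

546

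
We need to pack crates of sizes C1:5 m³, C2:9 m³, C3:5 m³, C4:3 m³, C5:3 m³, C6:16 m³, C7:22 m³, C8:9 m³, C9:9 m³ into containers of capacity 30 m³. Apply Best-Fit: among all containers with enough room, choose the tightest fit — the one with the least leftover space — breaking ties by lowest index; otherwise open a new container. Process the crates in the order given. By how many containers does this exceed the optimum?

1

Best-Fit: [5,9,5,3,3] [16,9] [22] [9] → 4 containers.
Total size 81 m³; any packing needs at least ⌈81/30⌉ = 3 containers.
An optimal packing achieves that bound: [22,5,3] [16,9,5] [9,9,3] → 3 containers.
Excess: 4 − 3 = 1.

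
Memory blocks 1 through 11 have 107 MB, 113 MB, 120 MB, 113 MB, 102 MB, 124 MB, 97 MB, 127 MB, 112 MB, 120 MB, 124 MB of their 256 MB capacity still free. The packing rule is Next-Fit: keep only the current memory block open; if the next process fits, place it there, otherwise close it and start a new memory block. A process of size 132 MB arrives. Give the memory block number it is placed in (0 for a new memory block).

0

Next-Fit only looks at memory block 11, which has 124 MB free.
132 MB does not fit, so a new memory block is opened.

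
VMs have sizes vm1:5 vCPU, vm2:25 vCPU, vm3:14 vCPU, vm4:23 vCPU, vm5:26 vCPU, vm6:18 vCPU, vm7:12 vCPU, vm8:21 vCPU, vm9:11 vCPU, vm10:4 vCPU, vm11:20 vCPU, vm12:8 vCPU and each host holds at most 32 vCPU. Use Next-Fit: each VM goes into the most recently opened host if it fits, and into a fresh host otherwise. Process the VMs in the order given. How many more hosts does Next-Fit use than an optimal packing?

Next-Fit: [5,25] [14] [23] [26] [18,12] [21,11] [4,20,8] → 7 hosts.
Total size 187 vCPU; any packing needs at least ⌈187/32⌉ = 6 hosts.
An optimal packing achieves that bound: [26,5] [25,4] [23,8] [21,11] [20,12] [18,14] → 6 hosts.
Excess: 7 − 6 = 1.

1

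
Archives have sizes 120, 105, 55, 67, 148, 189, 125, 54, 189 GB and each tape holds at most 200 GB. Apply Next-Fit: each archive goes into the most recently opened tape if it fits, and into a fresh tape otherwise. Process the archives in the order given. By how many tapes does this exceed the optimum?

1

Next-Fit: [120] [105,55] [67] [148] [189] [125,54] [189] → 7 tapes.
Total size 1052 GB; any packing needs at least ⌈1052/200⌉ = 6 tapes.
An optimal packing achieves that bound: [189] [189] [148] [125,67] [120,55] [105,54] → 6 tapes.
Excess: 7 − 6 = 1.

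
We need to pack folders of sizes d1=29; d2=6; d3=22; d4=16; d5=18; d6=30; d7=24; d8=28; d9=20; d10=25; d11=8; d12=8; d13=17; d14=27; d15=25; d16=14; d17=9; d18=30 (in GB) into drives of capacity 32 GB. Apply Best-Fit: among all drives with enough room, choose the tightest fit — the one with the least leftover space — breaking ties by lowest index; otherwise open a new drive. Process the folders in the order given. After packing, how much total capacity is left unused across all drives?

60

Put d1 (29 GB) in drive 1; 3 GB remain.
Put d2 (6 GB) in drive 2; 26 GB remain.
Put d3 (22 GB) in drive 2; 4 GB remain.
Put d4 (16 GB) in drive 3; 16 GB remain.
Put d5 (18 GB) in drive 4; 14 GB remain.
Put d6 (30 GB) in drive 5; 2 GB remain.
Put d7 (24 GB) in drive 6; 8 GB remain.
Put d8 (28 GB) in drive 7; 4 GB remain.
Put d9 (20 GB) in drive 8; 12 GB remain.
Put d10 (25 GB) in drive 9; 7 GB remain.
Put d11 (8 GB) in drive 6; 0 GB remain.
Put d12 (8 GB) in drive 8; 4 GB remain.
Put d13 (17 GB) in drive 10; 15 GB remain.
Put d14 (27 GB) in drive 11; 5 GB remain.
Put d15 (25 GB) in drive 12; 7 GB remain.
Put d16 (14 GB) in drive 4; 0 GB remain.
Put d17 (9 GB) in drive 10; 6 GB remain.
Put d18 (30 GB) in drive 13; 2 GB remain.
13 drives × 32 GB = 416 GB; used 356 GB; unused 60 GB.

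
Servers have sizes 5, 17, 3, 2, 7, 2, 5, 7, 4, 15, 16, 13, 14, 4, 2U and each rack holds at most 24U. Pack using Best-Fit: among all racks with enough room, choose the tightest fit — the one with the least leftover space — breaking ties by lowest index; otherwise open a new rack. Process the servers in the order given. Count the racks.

6

5U → rack 1 (remaining 19U)
17U → rack 1 (remaining 2U)
3U → rack 2 (remaining 21U)
2U → rack 1 (remaining 0U)
7U → rack 2 (remaining 14U)
2U → rack 2 (remaining 12U)
5U → rack 2 (remaining 7U)
7U → rack 2 (remaining 0U)
4U → rack 3 (remaining 20U)
15U → rack 3 (remaining 5U)
16U → rack 4 (remaining 8U)
13U → rack 5 (remaining 11U)
14U → rack 6 (remaining 10U)
4U → rack 3 (remaining 1U)
2U → rack 4 (remaining 6U)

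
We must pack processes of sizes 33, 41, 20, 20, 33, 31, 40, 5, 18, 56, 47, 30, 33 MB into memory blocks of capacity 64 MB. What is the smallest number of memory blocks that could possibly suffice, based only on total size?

7 memory blocks

Total size = 33 + 41 + 20 + 20 + 33 + 31 + 40 + 5 + 18 + 56 + 47 + 30 + 33 = 407 MB.
⌈407 / 64⌉ = 7.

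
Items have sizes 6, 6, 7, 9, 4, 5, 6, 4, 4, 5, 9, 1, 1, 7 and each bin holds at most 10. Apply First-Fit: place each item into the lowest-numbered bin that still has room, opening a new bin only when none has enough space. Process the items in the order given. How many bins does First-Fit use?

9 bins

6 → bin 1 (remaining 4)
6 → bin 2 (remaining 4)
7 → bin 3 (remaining 3)
9 → bin 4 (remaining 1)
4 → bin 1 (remaining 0)
5 → bin 5 (remaining 5)
6 → bin 6 (remaining 4)
4 → bin 2 (remaining 0)
4 → bin 5 (remaining 1)
5 → bin 7 (remaining 5)
9 → bin 8 (remaining 1)
1 → bin 3 (remaining 2)
1 → bin 3 (remaining 1)
7 → bin 9 (remaining 3)
Final bins: [6,4] [6,4] [7,1,1] [9] [5,4] [6] [5] [9] [7].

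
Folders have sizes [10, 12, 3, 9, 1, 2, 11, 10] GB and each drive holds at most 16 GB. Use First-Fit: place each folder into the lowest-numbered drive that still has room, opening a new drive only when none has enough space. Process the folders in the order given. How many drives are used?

drive 1: place 10 GB, 6 GB left
drive 2: place 12 GB, 4 GB left
drive 1: place 3 GB, 3 GB left
drive 3: place 9 GB, 7 GB left
drive 1: place 1 GB, 2 GB left
drive 1: place 2 GB, 0 GB left
drive 4: place 11 GB, 5 GB left
drive 5: place 10 GB, 6 GB left

5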